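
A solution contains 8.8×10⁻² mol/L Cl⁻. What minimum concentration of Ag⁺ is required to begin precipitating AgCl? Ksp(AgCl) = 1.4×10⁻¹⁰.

1.6×10⁻⁹ M

Precipitation of each salt begins when its ion product equals Ksp.
AgCl(s) ⇌ Ag⁺(aq) + Cl⁻(aq)
Ksp = [Ag⁺][Cl⁻] = [Ag⁺](8.8×10⁻²)
[Ag⁺] = 1.4×10⁻¹⁰ / (8.8×10⁻²) = 1.6×10⁻⁹
[Ag⁺] = 1.6×10⁻⁹ mol/L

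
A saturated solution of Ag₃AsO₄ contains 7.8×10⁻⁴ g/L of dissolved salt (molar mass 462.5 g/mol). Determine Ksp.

Ksp = 2.2×10⁻²²

Molar solubility s = (7.8×10⁻⁴ g/L) / (462.5 g/mol) = 1.686×10⁻⁶ mol/L
Ag₃AsO₄(s) ⇌ 3 Ag⁺(aq) + AsO₄³⁻(aq)
With molar solubility s: [Ag⁺] = 3s, [AsO₄³⁻] = s.
Ksp = [Ag⁺]^3[AsO₄³⁻] = (3s)^3 · s = 27s^4
Ksp = 27 × (1.686×10⁻⁶)^4 = 2.2×10⁻²²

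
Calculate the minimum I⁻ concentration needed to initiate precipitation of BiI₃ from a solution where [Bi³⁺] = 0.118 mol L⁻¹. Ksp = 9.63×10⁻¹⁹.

2.01×10⁻⁶ M

A salt starts to precipitate once the ion product Q reaches its Ksp.
BiI₃(s) ⇌ Bi³⁺(aq) + 3 I⁻(aq)
Ksp = [Bi³⁺][I⁻]^3 = [I⁻]^3(0.118)
[I⁻]^3 = 9.63×10⁻¹⁹ / (0.118) = 8.16×10⁻¹⁸
[I⁻] = 2.01×10⁻⁶ mol L⁻¹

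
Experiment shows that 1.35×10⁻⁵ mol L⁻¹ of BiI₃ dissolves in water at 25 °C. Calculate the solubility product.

Ksp = 8.97×10⁻¹⁹

BiI₃(s) ⇌ Bi³⁺(aq) + 3 I⁻(aq)
With molar solubility s: [Bi³⁺] = s, [I⁻] = 3s.
Ksp = [Bi³⁺][I⁻]^3 = s · (3s)^3 = 27s^4
Ksp = 27 × (1.35×10⁻⁵)^4 = 8.97×10⁻¹⁹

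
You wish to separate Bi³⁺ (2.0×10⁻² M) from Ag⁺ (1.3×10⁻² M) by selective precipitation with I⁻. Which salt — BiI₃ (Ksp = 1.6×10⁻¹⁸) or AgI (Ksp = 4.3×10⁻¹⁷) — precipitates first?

AgI

Precipitation begins when Q = Ksp.
For BiI₃: [I⁻] = (Ksp/[Bi³⁺])^(1/3) = 4.3×10⁻⁶ M
For AgI: [I⁻] = (Ksp/[Ag⁺]) = 3.3×10⁻¹⁵ M
AgI requires the lower [I⁻], so it precipitates first.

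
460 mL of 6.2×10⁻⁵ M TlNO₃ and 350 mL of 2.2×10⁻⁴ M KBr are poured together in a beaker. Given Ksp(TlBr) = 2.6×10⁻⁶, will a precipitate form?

After mixing, V = 460 mL + 350 mL = 810 mL.
[Tl⁺] = (6.2×10⁻⁵)(460)/810 = 3.5×10⁻⁵ M
[Br⁻] = (2.2×10⁻⁴)(350)/810 = 9.5×10⁻⁵ M
Q = [Tl⁺][Br⁻] = 3.3×10⁻⁹
Q = 3.3×10⁻⁹ < Ksp = 2.6×10⁻⁶, so the solution is unsaturated and no precipitate forms.

No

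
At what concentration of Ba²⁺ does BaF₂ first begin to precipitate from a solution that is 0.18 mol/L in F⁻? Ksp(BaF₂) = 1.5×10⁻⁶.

The threshold for precipitation is Q = Ksp.
BaF₂(s) ⇌ Ba²⁺(aq) + 2 F⁻(aq)
Ksp = [Ba²⁺][F⁻]^2 = [Ba²⁺](0.18)^2
[Ba²⁺] = 1.5×10⁻⁶ / (0.18)^2 = 4.6×10⁻⁵
[Ba²⁺] = 4.6×10⁻⁵ mol/L

4.6×10⁻⁵ M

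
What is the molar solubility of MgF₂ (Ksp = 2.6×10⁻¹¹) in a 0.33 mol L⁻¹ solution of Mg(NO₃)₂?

4.4×10⁻⁶ M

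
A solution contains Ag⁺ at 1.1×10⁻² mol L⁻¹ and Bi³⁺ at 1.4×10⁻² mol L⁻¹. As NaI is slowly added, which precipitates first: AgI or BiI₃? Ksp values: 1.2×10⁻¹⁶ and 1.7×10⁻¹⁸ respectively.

AgI

A salt starts to precipitate once the ion product Q reaches its Ksp.
For AgI: [I⁻] = (Ksp/[Ag⁺]) = 1.1×10⁻¹⁴ mol L⁻¹
For BiI₃: [I⁻] = (Ksp/[Bi³⁺])^(1/3) = 5.0×10⁻⁶ mol L⁻¹
The smaller threshold [I⁻] is reached first, so AgI precipitates first.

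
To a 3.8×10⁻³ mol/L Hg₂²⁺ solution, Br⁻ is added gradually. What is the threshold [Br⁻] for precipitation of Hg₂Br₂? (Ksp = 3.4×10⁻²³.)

9.5×10⁻¹¹ M

Precipitation begins when Q = Ksp.
Hg₂Br₂(s) ⇌ Hg₂²⁺(aq) + 2 Br⁻(aq)
Ksp = [Hg₂²⁺][Br⁻]^2 = [Br⁻]^2(3.8×10⁻³)
[Br⁻]^2 = 3.4×10⁻²³ / (3.8×10⁻³) = 8.9×10⁻²¹
[Br⁻] = 9.5×10⁻¹¹ mol/L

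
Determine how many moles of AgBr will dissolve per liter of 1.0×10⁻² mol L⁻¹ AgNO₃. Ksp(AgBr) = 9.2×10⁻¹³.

9.2×10⁻¹¹ M

AgBr(s) ⇌ Ag⁺(aq) + Br⁻(aq)
With Ag⁺ already at 1.0×10⁻² mol L⁻¹ and s small, take [Ag⁺] ≈ 1.0×10⁻² mol L⁻¹ and [Br⁻] = s.
Ksp = [Ag⁺][Br⁻] = (1.0×10⁻²)s
s = 9.2×10⁻¹³ / (1.0×10⁻²) = 9.2×10⁻¹¹
s = 9.2×10⁻¹¹ mol L⁻¹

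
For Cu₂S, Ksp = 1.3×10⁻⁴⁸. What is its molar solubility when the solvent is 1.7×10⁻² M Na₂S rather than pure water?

Cu₂S(s) ⇌ 2 Cu⁺(aq) + S²⁻(aq)
S²⁻ is already present at 1.7×10⁻² M. If s mol/L of Cu₂S dissolves, [Cu⁺] = 2s while [S²⁻] ≈ 1.7×10⁻² M.
Ksp = [Cu⁺]^2[S²⁻] = (2s)^2(1.7×10⁻²)
(2s)^2 = 1.3×10⁻⁴⁸ / (1.7×10⁻²) = 7.6×10⁻⁴⁷
s = 4.4×10⁻²⁴ M

4.4×10⁻²⁴ M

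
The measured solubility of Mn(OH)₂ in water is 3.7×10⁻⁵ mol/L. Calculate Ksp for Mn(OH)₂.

Mn(OH)₂(s) ⇌ Mn²⁺(aq) + 2 OH⁻(aq)
If s mol/L of Mn(OH)₂ dissolves, [Mn²⁺] = s and [OH⁻] = 2s.
Ksp = [Mn²⁺][OH⁻]^2 = s · (2s)^2 = 4s^3
Ksp = 4 × (3.7×10⁻⁵)^3 = 2.0×10⁻¹³

Ksp = 2.0×10⁻¹³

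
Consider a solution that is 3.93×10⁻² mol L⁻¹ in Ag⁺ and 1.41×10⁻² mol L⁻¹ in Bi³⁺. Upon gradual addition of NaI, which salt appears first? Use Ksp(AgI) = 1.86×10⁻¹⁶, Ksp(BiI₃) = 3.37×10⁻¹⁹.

AgI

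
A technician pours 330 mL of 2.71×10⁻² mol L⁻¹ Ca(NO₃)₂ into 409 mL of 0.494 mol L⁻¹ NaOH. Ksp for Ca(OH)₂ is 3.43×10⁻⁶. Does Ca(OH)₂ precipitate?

Yes

After mixing, V = 330 mL + 409 mL = 739 mL.
[Ca²⁺] = (2.71×10⁻²)(330)/739 = 1.21×10⁻² mol L⁻¹
[OH⁻] = (0.494)(409)/739 = 0.273 mol L⁻¹
Q = [Ca²⁺][OH⁻]^2 = 9.05×10⁻⁴
Q = 9.05×10⁻⁴ > Ksp = 3.43×10⁻⁶, so the solution is supersaturated and Ca(OH)₂ precipitates.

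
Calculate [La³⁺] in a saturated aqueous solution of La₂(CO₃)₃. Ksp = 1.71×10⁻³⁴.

1.38×10⁻⁷ M

La₂(CO₃)₃(s) ⇌ 2 La³⁺(aq) + 3 CO₃²⁻(aq)
With molar solubility s: [La³⁺] = 2s, [CO₃²⁻] = 3s.
Ksp = [La³⁺]^2[CO₃²⁻]^3 = (2s)^2 · (3s)^3 = 108s^5 = 1.71×10⁻³⁴
s = 6.92×10⁻⁸ M
[La³⁺] = 2s = 1.38×10⁻⁷ M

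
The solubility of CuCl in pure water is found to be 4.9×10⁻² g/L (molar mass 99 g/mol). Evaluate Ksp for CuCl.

Ksp = 2.4×10⁻⁷

Convert to molarity: s = 4.9×10⁻² / 99 = 4.949×10⁻⁴ mol/L
CuCl(s) ⇌ Cu⁺(aq) + Cl⁻(aq)
Call the molar solubility s, so that [Cu⁺] = s and [Cl⁻] = s.
Ksp = [Cu⁺][Cl⁻] = s · s = s^2
Ksp = (4.949×10⁻⁴)^2 = 2.4×10⁻⁷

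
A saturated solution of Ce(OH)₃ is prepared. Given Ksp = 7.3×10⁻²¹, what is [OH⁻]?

1.2×10⁻⁵ M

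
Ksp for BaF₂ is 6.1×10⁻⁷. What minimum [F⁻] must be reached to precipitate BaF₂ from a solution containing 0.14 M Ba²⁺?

2.1×10⁻³ M

A salt starts to precipitate once the ion product Q reaches its Ksp.
BaF₂(s) ⇌ Ba²⁺(aq) + 2 F⁻(aq)
Ksp = [Ba²⁺][F⁻]^2 = [F⁻]^2(0.14)
[F⁻]^2 = 6.1×10⁻⁷ / (0.14) = 4.4×10⁻⁶
[F⁻] = 2.1×10⁻³ M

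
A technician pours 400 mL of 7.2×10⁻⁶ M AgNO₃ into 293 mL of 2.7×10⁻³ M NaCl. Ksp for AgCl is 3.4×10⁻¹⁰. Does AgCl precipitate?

After mixing, V = 400 mL + 293 mL = 693 mL.
[Ag⁺] = (7.2×10⁻⁶)(400)/693 = 4.2×10⁻⁶ M
[Cl⁻] = (2.7×10⁻³)(293)/693 = 1.1×10⁻³ M
Q = [Ag⁺][Cl⁻] = 4.7×10⁻⁹
Q = 4.7×10⁻⁹ > Ksp = 3.4×10⁻¹⁰, so the solution is supersaturated and AgCl precipitates.

Yes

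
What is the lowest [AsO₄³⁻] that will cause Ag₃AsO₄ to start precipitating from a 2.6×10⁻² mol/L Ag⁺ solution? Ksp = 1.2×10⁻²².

Each salt precipitates once Q = Ksp for that salt.
Ag₃AsO₄(s) ⇌ 3 Ag⁺(aq) + AsO₄³⁻(aq)
Ksp = [Ag⁺]^3[AsO₄³⁻] = [AsO₄³⁻](2.6×10⁻²)^3
[AsO₄³⁻] = 1.2×10⁻²² / (2.6×10⁻²)^3 = 6.8×10⁻¹⁸
[AsO₄³⁻] = 6.8×10⁻¹⁸ mol/L

6.8×10⁻¹⁸ M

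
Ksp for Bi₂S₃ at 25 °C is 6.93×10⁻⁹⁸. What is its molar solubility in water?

1.45×10⁻²⁰ M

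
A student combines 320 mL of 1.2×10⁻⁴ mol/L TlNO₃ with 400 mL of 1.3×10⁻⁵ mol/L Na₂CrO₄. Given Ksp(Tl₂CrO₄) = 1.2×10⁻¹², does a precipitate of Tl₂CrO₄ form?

After mixing, V = 320 mL + 400 mL = 720 mL.
[Tl⁺] = (1.2×10⁻⁴)(320)/720 = 5.3×10⁻⁵ mol/L
[CrO₄²⁻] = (1.3×10⁻⁵)(400)/720 = 7.2×10⁻⁶ mol/L
Q = [Tl⁺]^2[CrO₄²⁻] = 2.1×10⁻¹⁴
Q < Ksp (2.1×10⁻¹⁴ vs 1.2×10⁻¹²); the solution remains unsaturated and no precipitate forms.

No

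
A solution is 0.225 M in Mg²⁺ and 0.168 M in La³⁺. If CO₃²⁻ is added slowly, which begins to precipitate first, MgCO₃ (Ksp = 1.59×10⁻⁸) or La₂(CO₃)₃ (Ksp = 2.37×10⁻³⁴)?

Precipitation of each salt begins when its ion product equals Ksp.
For MgCO₃: [CO₃²⁻] = (Ksp/[Mg²⁺]) = 7.07×10⁻⁸ M
For La₂(CO₃)₃: [CO₃²⁻] = (Ksp/[La³⁺]^2)^(1/3) = 2.03×10⁻¹¹ M
The smaller threshold [CO₃²⁻] is reached first, so La₂(CO₃)₃ precipitates first.

La₂(CO₃)₃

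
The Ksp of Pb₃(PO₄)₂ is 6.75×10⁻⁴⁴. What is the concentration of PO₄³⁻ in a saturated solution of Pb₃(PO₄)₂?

Pb₃(PO₄)₂(s) ⇌ 3 Pb²⁺(aq) + 2 PO₄³⁻(aq)
Call the molar solubility s, so that [Pb²⁺] = 3s and [PO₄³⁻] = 2s.
Ksp = [Pb²⁺]^3[PO₄³⁻]^2 = (3s)^3 · (2s)^2 = 108s^5 = 6.75×10⁻⁴⁴
s = 9.10×10⁻¹⁰ M
[PO₄³⁻] = 2s = 1.82×10⁻⁹ M

1.82×10⁻⁹ M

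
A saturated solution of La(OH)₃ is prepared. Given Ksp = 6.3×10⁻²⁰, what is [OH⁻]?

La(OH)₃(s) ⇌ La³⁺(aq) + 3 OH⁻(aq)
With molar solubility s: [La³⁺] = s, [OH⁻] = 3s.
Ksp = [La³⁺][OH⁻]^3 = s · (3s)^3 = 27s^4 = 6.3×10⁻²⁰
s = 7.0×10⁻⁶ mol/L
[OH⁻] = 3s = 2.1×10⁻⁵ mol/L

2.1×10⁻⁵ M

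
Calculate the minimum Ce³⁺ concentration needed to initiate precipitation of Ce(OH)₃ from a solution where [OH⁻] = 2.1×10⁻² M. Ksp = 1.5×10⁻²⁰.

A salt starts to precipitate once the ion product Q reaches its Ksp.
Ce(OH)₃(s) ⇌ Ce³⁺(aq) + 3 OH⁻(aq)
Ksp = [Ce³⁺][OH⁻]^3 = [Ce³⁺](2.1×10⁻²)^3
[Ce³⁺] = 1.5×10⁻²⁰ / (2.1×10⁻²)^3 = 1.6×10⁻¹⁵
[Ce³⁺] = 1.6×10⁻¹⁵ M

1.6×10⁻¹⁵ M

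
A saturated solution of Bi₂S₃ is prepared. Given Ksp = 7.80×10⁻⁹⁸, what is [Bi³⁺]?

Bi₂S₃(s) ⇌ 2 Bi³⁺(aq) + 3 S²⁻(aq)
With molar solubility s: [Bi³⁺] = 2s, [S²⁻] = 3s.
Ksp = [Bi³⁺]^2[S²⁻]^3 = (2s)^2 · (3s)^3 = 108s^5 = 7.80×10⁻⁹⁸
s = 1.49×10⁻²⁰ M
[Bi³⁺] = 2s = 2.97×10⁻²⁰ M

2.97×10⁻²⁰ M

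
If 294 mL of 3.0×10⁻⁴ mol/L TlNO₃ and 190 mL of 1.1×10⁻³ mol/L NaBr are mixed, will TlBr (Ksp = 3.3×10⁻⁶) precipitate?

The combined volume is 484 mL.
[Tl⁺] = (3.0×10⁻⁴)(294)/484 = 1.8×10⁻⁴ mol/L
[Br⁻] = (1.1×10⁻³)(190)/484 = 4.3×10⁻⁴ mol/L
Q = [Tl⁺][Br⁻] = 7.9×10⁻⁸
Q = 7.9×10⁻⁸ < Ksp = 3.3×10⁻⁶, so the solution is unsaturated and no precipitate forms.

No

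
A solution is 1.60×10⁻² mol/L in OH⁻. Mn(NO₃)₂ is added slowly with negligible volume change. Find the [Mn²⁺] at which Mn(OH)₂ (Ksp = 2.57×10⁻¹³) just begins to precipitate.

1.00×10⁻⁹ M

Precipitation begins when Q = Ksp.
Mn(OH)₂(s) ⇌ Mn²⁺(aq) + 2 OH⁻(aq)
Ksp = [Mn²⁺][OH⁻]^2 = [Mn²⁺](1.60×10⁻²)^2
[Mn²⁺] = 2.57×10⁻¹³ / (1.60×10⁻²)^2 = 1.00×10⁻⁹
[Mn²⁺] = 1.00×10⁻⁹ mol/L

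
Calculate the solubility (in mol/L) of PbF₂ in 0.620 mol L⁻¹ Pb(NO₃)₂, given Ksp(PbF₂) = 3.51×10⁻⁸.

PbF₂(s) ⇌ Pb²⁺(aq) + 2 F⁻(aq)
Let s be the solubility of PbF₂ here. The common ion gives [Pb²⁺] ≈ 0.620 mol L⁻¹, and [F⁻] = 2s.
Ksp = [Pb²⁺][F⁻]^2 = (0.620)(2s)^2
(2s)^2 = 3.51×10⁻⁸ / (0.620) = 5.66×10⁻⁸
s = 1.19×10⁻⁴ mol L⁻¹

1.19×10⁻⁴ M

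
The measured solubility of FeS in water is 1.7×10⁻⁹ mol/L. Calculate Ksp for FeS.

FeS(s) ⇌ Fe²⁺(aq) + S²⁻(aq)
With molar solubility s: [Fe²⁺] = s, [S²⁻] = s.
Ksp = [Fe²⁺][S²⁻] = s · s = s^2
Ksp = (1.7×10⁻⁹)^2 = 2.9×10⁻¹⁸

Ksp = 2.9×10⁻¹⁸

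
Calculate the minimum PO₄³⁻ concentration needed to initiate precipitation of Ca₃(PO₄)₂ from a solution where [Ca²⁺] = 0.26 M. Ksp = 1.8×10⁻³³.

3.2×10⁻¹⁶ M

Precipitation of each salt begins when its ion product equals Ksp.
Ca₃(PO₄)₂(s) ⇌ 3 Ca²⁺(aq) + 2 PO₄³⁻(aq)
Ksp = [Ca²⁺]^3[PO₄³⁻]^2 = [PO₄³⁻]^2(0.26)^3
[PO₄³⁻]^2 = 1.8×10⁻³³ / (0.26)^3 = 1.0×10⁻³¹
[PO₄³⁻] = 3.2×10⁻¹⁶ M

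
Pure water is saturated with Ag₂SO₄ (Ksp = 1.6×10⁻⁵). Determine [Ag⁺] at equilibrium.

Ag₂SO₄(s) ⇌ 2 Ag⁺(aq) + SO₄²⁻(aq)
With molar solubility s: [Ag⁺] = 2s, [SO₄²⁻] = s.
Ksp = [Ag⁺]^2[SO₄²⁻] = (2s)^2 · s = 4s^3 = 1.6×10⁻⁵
s = 1.6×10⁻² mol/L
[Ag⁺] = 2s = 3.2×10⁻² mol/L

3.2×10⁻² M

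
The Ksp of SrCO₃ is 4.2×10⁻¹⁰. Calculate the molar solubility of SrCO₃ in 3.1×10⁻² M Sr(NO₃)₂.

SrCO₃(s) ⇌ Sr²⁺(aq) + CO₃²⁻(aq)
Let s be the solubility of SrCO₃ here. The common ion gives [Sr²⁺] ≈ 3.1×10⁻² M, and [CO₃²⁻] = s.
Ksp = [Sr²⁺][CO₃²⁻] = (3.1×10⁻²)s
s = 4.2×10⁻¹⁰ / (3.1×10⁻²) = 1.4×10⁻⁸
s = 1.4×10⁻⁸ M

1.4×10⁻⁸ M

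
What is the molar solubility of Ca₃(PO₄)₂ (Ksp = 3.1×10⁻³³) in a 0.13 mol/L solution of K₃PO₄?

Ca₃(PO₄)₂(s) ⇌ 3 Ca²⁺(aq) + 2 PO₄³⁻(aq)
PO₄³⁻ is already present at 0.13 mol/L. If s mol/L of Ca₃(PO₄)₂ dissolves, [Ca²⁺] = 3s while [PO₄³⁻] ≈ 0.13 mol/L.
Ksp = [Ca²⁺]^3[PO₄³⁻]^2 = (3s)^3(0.13)^2
(3s)^3 = 3.1×10⁻³³ / (0.13)^2 = 1.8×10⁻³¹
s = 1.9×10⁻¹¹ mol/L

1.9×10⁻¹¹ M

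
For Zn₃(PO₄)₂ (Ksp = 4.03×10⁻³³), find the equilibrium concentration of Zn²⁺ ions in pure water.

3.90×10⁻⁷ M

Zn₃(PO₄)₂(s) ⇌ 3 Zn²⁺(aq) + 2 PO₄³⁻(aq)
For each mole of Zn₃(PO₄)₂ that dissolves per liter, [Zn²⁺] = 3s and [PO₄³⁻] = 2s; let s denote this solubility.
Ksp = [Zn²⁺]^3[PO₄³⁻]^2 = (3s)^3 · (2s)^2 = 108s^5 = 4.03×10⁻³³
s = 1.30×10⁻⁷ mol L⁻¹
[Zn²⁺] = 3s = 3.90×10⁻⁷ mol L⁻¹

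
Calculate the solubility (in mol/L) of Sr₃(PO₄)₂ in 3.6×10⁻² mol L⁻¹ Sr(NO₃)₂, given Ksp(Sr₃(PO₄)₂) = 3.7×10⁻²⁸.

1.4×10⁻¹² M

Sr₃(PO₄)₂(s) ⇌ 3 Sr²⁺(aq) + 2 PO₄³⁻(aq)
Let s be the solubility of Sr₃(PO₄)₂ here. The common ion gives [Sr²⁺] ≈ 3.6×10⁻² mol L⁻¹, and [PO₄³⁻] = 2s.
Ksp = [Sr²⁺]^3[PO₄³⁻]^2 = (3.6×10⁻²)^3(2s)^2
(2s)^2 = 3.7×10⁻²⁸ / (3.6×10⁻²)^3 = 7.9×10⁻²⁴
s = 1.4×10⁻¹² mol L⁻¹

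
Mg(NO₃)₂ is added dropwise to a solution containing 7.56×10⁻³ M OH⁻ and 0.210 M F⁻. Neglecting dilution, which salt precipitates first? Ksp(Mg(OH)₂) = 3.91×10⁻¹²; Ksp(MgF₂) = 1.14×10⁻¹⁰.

MgF₂

Each salt precipitates once Q = Ksp for that salt.
For Mg(OH)₂: [Mg²⁺] = (Ksp/[OH⁻]^2) = 6.84×10⁻⁸ M
For MgF₂: [Mg²⁺] = (Ksp/[F⁻]^2) = 2.59×10⁻⁹ M
The smaller threshold [Mg²⁺] is reached first, so MgF₂ precipitates first.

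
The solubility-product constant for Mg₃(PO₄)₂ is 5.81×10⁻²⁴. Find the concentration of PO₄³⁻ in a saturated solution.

Mg₃(PO₄)₂(s) ⇌ 3 Mg²⁺(aq) + 2 PO₄³⁻(aq)
For each mole of Mg₃(PO₄)₂ that dissolves per liter, [Mg²⁺] = 3s and [PO₄³⁻] = 2s; let s denote this solubility.
Ksp = [Mg²⁺]^3[PO₄³⁻]^2 = (3s)^3 · (2s)^2 = 108s^5 = 5.81×10⁻²⁴
s = 8.83×10⁻⁶ M
[PO₄³⁻] = 2s = 1.77×10⁻⁵ M

1.77×10⁻⁵ M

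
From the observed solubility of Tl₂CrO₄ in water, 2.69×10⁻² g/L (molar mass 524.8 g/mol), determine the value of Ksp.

Ksp = 5.39×10⁻¹³

s = (2.69×10⁻² g L⁻¹)/(524.8 g mol⁻¹) = 5.1258×10⁻⁵ M
Tl₂CrO₄(s) ⇌ 2 Tl⁺(aq) + CrO₄²⁻(aq)
If s mol/L of Tl₂CrO₄ dissolves, [Tl⁺] = 2s and [CrO₄²⁻] = s.
Ksp = [Tl⁺]^2[CrO₄²⁻] = (2s)^2 · s = 4s^3
Ksp = 4 × (5.1258×10⁻⁵)^3 = 5.39×10⁻¹³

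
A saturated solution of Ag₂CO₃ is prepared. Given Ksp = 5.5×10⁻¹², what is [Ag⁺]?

2.2×10⁻⁴ M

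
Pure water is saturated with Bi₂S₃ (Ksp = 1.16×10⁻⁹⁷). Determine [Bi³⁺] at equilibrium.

3.22×10⁻²⁰ M

Bi₂S₃(s) ⇌ 2 Bi³⁺(aq) + 3 S²⁻(aq)
If s mol/L of Bi₂S₃ dissolves, [Bi³⁺] = 2s and [S²⁻] = 3s.
Ksp = [Bi³⁺]^2[S²⁻]^3 = (2s)^2 · (3s)^3 = 108s^5 = 1.16×10⁻⁹⁷
s = 1.61×10⁻²⁰ mol/L
[Bi³⁺] = 2s = 3.22×10⁻²⁰ mol/L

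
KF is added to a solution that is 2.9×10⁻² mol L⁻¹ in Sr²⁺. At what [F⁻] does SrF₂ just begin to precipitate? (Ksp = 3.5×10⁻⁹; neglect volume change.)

Precipitation begins when Q = Ksp.
SrF₂(s) ⇌ Sr²⁺(aq) + 2 F⁻(aq)
Ksp = [Sr²⁺][F⁻]^2 = [F⁻]^2(2.9×10⁻²)
[F⁻]^2 = 3.5×10⁻⁹ / (2.9×10⁻²) = 1.2×10⁻⁷
[F⁻] = 3.5×10⁻⁴ mol L⁻¹

3.5×10⁻⁴ M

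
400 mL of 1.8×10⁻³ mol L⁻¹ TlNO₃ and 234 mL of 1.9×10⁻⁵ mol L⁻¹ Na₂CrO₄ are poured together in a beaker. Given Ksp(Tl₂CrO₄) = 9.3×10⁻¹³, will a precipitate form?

Yes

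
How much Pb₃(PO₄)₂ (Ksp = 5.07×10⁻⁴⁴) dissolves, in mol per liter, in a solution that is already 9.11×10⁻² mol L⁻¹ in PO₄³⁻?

Pb₃(PO₄)₂(s) ⇌ 3 Pb²⁺(aq) + 2 PO₄³⁻(aq)
Let s be the solubility of Pb₃(PO₄)₂ here. The common ion gives [PO₄³⁻] ≈ 9.11×10⁻² mol L⁻¹, and [Pb²⁺] = 3s.
Ksp = [Pb²⁺]^3[PO₄³⁻]^2 = (3s)^3(9.11×10⁻²)^2
(3s)^3 = 5.07×10⁻⁴⁴ / (9.11×10⁻²)^2 = 6.11×10⁻⁴²
s = 6.09×10⁻¹⁵ mol L⁻¹

6.09×10⁻¹⁵ M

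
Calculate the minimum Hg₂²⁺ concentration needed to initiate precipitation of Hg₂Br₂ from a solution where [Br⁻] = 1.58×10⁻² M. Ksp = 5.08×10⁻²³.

A salt starts to precipitate once the ion product Q reaches its Ksp.
Hg₂Br₂(s) ⇌ Hg₂²⁺(aq) + 2 Br⁻(aq)
Ksp = [Hg₂²⁺][Br⁻]^2 = [Hg₂²⁺](1.58×10⁻²)^2
[Hg₂²⁺] = 5.08×10⁻²³ / (1.58×10⁻²)^2 = 2.03×10⁻¹⁹
[Hg₂²⁺] = 2.03×10⁻¹⁹ M

2.03×10⁻¹⁹ M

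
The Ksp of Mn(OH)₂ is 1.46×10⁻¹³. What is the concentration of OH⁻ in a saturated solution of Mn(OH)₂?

Mn(OH)₂(s) ⇌ Mn²⁺(aq) + 2 OH⁻(aq)
For each mole of Mn(OH)₂ that dissolves per liter, [Mn²⁺] = s and [OH⁻] = 2s; let s denote this solubility.
Ksp = [Mn²⁺][OH⁻]^2 = s · (2s)^2 = 4s^3 = 1.46×10⁻¹³
s = 3.32×10⁻⁵ mol/L
[OH⁻] = 2s = 6.63×10⁻⁵ mol/L

6.63×10⁻⁵ M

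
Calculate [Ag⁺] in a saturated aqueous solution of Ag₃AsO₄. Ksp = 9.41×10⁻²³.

4.10×10⁻⁶ M

Ag₃AsO₄(s) ⇌ 3 Ag⁺(aq) + AsO₄³⁻(aq)
For each mole of Ag₃AsO₄ that dissolves per liter, [Ag⁺] = 3s and [AsO₄³⁻] = s; let s denote this solubility.
Ksp = [Ag⁺]^3[AsO₄³⁻] = (3s)^3 · s = 27s^4 = 9.41×10⁻²³
s = 1.37×10⁻⁶ M
[Ag⁺] = 3s = 4.10×10⁻⁶ M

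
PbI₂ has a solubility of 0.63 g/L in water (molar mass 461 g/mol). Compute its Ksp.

Ksp = 1.0×10⁻⁸

Molar solubility s = (0.63 g/L) / (461 g/mol) = 1.367×10⁻³ mol/L
PbI₂(s) ⇌ Pb²⁺(aq) + 2 I⁻(aq)
Let s be the molar solubility. Then [Pb²⁺] = s and [I⁻] = 2s.
Ksp = [Pb²⁺][I⁻]^2 = s · (2s)^2 = 4s^3
Ksp = 4 × (1.367×10⁻³)^3 = 1.0×10⁻⁸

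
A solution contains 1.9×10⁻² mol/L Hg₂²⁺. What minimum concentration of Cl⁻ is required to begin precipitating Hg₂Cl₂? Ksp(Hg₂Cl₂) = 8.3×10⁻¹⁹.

Precipitation of each salt begins when its ion product equals Ksp.
Hg₂Cl₂(s) ⇌ Hg₂²⁺(aq) + 2 Cl⁻(aq)
Ksp = [Hg₂²⁺][Cl⁻]^2 = [Cl⁻]^2(1.9×10⁻²)
[Cl⁻]^2 = 8.3×10⁻¹⁹ / (1.9×10⁻²) = 4.4×10⁻¹⁷
[Cl⁻] = 6.6×10⁻⁹ mol/L

6.6×10⁻⁹ M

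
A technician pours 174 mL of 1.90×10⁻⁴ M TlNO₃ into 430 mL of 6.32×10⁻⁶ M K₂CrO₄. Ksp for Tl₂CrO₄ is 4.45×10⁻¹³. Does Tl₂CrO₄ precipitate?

No

The combined volume is 604 mL.
[Tl⁺] = (1.90×10⁻⁴)(174)/604 = 5.47×10⁻⁵ M
[CrO₄²⁻] = (6.32×10⁻⁶)(430)/604 = 4.50×10⁻⁶ M
Q = [Tl⁺]^2[CrO₄²⁻] = 1.35×10⁻¹⁴
Q < Ksp (1.35×10⁻¹⁴ vs 4.45×10⁻¹³); the solution remains unsaturated and no precipitate forms.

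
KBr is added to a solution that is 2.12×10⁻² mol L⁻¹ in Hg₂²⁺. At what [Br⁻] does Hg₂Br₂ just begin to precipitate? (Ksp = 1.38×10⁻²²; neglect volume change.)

8.07×10⁻¹¹ M

Each salt precipitates once Q = Ksp for that salt.
Hg₂Br₂(s) ⇌ Hg₂²⁺(aq) + 2 Br⁻(aq)
Ksp = [Hg₂²⁺][Br⁻]^2 = [Br⁻]^2(2.12×10⁻²)
[Br⁻]^2 = 1.38×10⁻²² / (2.12×10⁻²) = 6.51×10⁻²¹
[Br⁻] = 8.07×10⁻¹¹ mol L⁻¹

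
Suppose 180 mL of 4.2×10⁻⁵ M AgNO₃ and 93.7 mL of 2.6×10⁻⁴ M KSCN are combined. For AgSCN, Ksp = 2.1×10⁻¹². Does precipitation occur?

Yes

After mixing, V = 180 mL + 93.7 mL = 273.7 mL.
[Ag⁺] = (4.2×10⁻⁵)(180)/273.7 = 2.8×10⁻⁵ M
[SCN⁻] = (2.6×10⁻⁴)(93.7)/273.7 = 8.9×10⁻⁵ M
Q = [Ag⁺][SCN⁻] = 2.5×10⁻⁹
Since Q (2.5×10⁻⁹) exceeds Ksp (2.1×10⁻¹²), AgSCN will precipitate.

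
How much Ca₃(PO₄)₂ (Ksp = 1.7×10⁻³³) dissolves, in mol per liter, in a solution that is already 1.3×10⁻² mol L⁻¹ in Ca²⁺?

1.4×10⁻¹⁴ M

Ca₃(PO₄)₂(s) ⇌ 3 Ca²⁺(aq) + 2 PO₄³⁻(aq)
With Ca²⁺ already at 1.3×10⁻² mol L⁻¹ and s small, take [Ca²⁺] ≈ 1.3×10⁻² mol L⁻¹ and [PO₄³⁻] = 2s.
Ksp = [Ca²⁺]^3[PO₄³⁻]^2 = (1.3×10⁻²)^3(2s)^2
(2s)^2 = 1.7×10⁻³³ / (1.3×10⁻²)^3 = 7.7×10⁻²⁸
s = 1.4×10⁻¹⁴ mol L⁻¹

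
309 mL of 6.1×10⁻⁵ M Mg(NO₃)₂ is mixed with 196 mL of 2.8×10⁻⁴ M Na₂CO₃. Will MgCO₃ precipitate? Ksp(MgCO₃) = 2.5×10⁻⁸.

After mixing, V = 309 mL + 196 mL = 505 mL.
[Mg²⁺] = (6.1×10⁻⁵)(309)/505 = 3.7×10⁻⁵ M
[CO₃²⁻] = (2.8×10⁻⁴)(196)/505 = 1.1×10⁻⁴ M
Q = [Mg²⁺][CO₃²⁻] = 4.1×10⁻⁹
Since Q (4.1×10⁻⁹) is less than Ksp (2.5×10⁻⁸), no MgCO₃ precipitates.

No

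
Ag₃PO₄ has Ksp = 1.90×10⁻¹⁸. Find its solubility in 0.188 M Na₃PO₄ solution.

7.21×10⁻⁷ M

Ag₃PO₄(s) ⇌ 3 Ag⁺(aq) + PO₄³⁻(aq)
The solution already contains PO₄³⁻ at 0.188 M. Let s be the molar solubility of Ag₃PO₄.
[PO₄³⁻] ≈ 0.188 M (common ion dominates); [Ag⁺] = 3s.
Ksp = [Ag⁺]^3[PO₄³⁻] = (3s)^3(0.188)
(3s)^3 = 1.90×10⁻¹⁸ / (0.188) = 1.01×10⁻¹⁷
s = 7.21×10⁻⁷ M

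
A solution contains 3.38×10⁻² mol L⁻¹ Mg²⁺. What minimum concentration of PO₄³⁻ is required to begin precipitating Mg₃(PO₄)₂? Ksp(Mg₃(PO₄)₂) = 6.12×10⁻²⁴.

3.98×10⁻¹⁰ M

Precipitation of each salt begins when its ion product equals Ksp.
Mg₃(PO₄)₂(s) ⇌ 3 Mg²⁺(aq) + 2 PO₄³⁻(aq)
Ksp = [Mg²⁺]^3[PO₄³⁻]^2 = [PO₄³⁻]^2(3.38×10⁻²)^3
[PO₄³⁻]^2 = 6.12×10⁻²⁴ / (3.38×10⁻²)^3 = 1.58×10⁻¹⁹
[PO₄³⁻] = 3.98×10⁻¹⁰ mol L⁻¹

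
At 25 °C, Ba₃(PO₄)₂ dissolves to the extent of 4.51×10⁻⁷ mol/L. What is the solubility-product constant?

Ba₃(PO₄)₂(s) ⇌ 3 Ba²⁺(aq) + 2 PO₄³⁻(aq)
If s mol/L of Ba₃(PO₄)₂ dissolves, [Ba²⁺] = 3s and [PO₄³⁻] = 2s.
Ksp = [Ba²⁺]^3[PO₄³⁻]^2 = (3s)^3 · (2s)^2 = 108s^5
Ksp = 108 × (4.51×10⁻⁷)^5 = 2.02×10⁻³⁰

Ksp = 2.02×10⁻³⁰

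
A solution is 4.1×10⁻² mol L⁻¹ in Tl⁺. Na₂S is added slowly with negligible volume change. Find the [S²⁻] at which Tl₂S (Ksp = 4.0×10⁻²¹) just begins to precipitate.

2.4×10⁻¹⁸ M

Each salt precipitates once Q = Ksp for that salt.
Tl₂S(s) ⇌ 2 Tl⁺(aq) + S²⁻(aq)
Ksp = [Tl⁺]^2[S²⁻] = [S²⁻](4.1×10⁻²)^2
[S²⁻] = 4.0×10⁻²¹ / (4.1×10⁻²)^2 = 2.4×10⁻¹⁸
[S²⁻] = 2.4×10⁻¹⁸ mol L⁻¹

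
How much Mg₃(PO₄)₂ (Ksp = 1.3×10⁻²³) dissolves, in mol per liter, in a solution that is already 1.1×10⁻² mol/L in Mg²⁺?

1.6×10⁻⁹ M

Mg₃(PO₄)₂(s) ⇌ 3 Mg²⁺(aq) + 2 PO₄³⁻(aq)
With Mg²⁺ already at 1.1×10⁻² mol/L and s small, take [Mg²⁺] ≈ 1.1×10⁻² mol/L and [PO₄³⁻] = 2s.
Ksp = [Mg²⁺]^3[PO₄³⁻]^2 = (1.1×10⁻²)^3(2s)^2
(2s)^2 = 1.3×10⁻²³ / (1.1×10⁻²)^3 = 9.8×10⁻¹⁸
s = 1.6×10⁻⁹ mol/L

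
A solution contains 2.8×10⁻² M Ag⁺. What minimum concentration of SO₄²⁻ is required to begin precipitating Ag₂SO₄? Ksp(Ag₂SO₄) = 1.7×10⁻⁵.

Precipitation of each salt begins when its ion product equals Ksp.
Ag₂SO₄(s) ⇌ 2 Ag⁺(aq) + SO₄²⁻(aq)
Ksp = [Ag⁺]^2[SO₄²⁻] = [SO₄²⁻](2.8×10⁻²)^2
[SO₄²⁻] = 1.7×10⁻⁵ / (2.8×10⁻²)^2 = 2.2×10⁻²
[SO₄²⁻] = 2.2×10⁻² M

2.2×10⁻² M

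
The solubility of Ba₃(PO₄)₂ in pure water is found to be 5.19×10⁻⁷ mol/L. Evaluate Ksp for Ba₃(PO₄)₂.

Ksp = 4.07×10⁻³⁰

Ba₃(PO₄)₂(s) ⇌ 3 Ba²⁺(aq) + 2 PO₄³⁻(aq)
With molar solubility s: [Ba²⁺] = 3s, [PO₄³⁻] = 2s.
Ksp = [Ba²⁺]^3[PO₄³⁻]^2 = (3s)^3 · (2s)^2 = 108s^5
Ksp = 108 × (5.19×10⁻⁷)^5 = 4.07×10⁻³⁰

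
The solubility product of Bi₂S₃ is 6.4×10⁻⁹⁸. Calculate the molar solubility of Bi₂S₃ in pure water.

1.4×10⁻²⁰ M

Bi₂S₃(s) ⇌ 2 Bi³⁺(aq) + 3 S²⁻(aq)
Let s be the molar solubility. Then [Bi³⁺] = 2s and [S²⁻] = 3s.
Ksp = [Bi³⁺]^2[S²⁻]^3 = (2s)^2 · (3s)^3 = 108s^5
108s^5 = 6.4×10⁻⁹⁸  ⇒  s^5 = 5.9×10⁻¹⁰⁰
s = 1.4×10⁻²⁰ mol/L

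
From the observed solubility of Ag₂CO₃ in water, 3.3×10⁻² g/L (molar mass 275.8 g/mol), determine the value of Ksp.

Ksp = 6.9×10⁻¹²

s = (3.3×10⁻² g L⁻¹)/(275.8 g mol⁻¹) = 1.197×10⁻⁴ M
Ag₂CO₃(s) ⇌ 2 Ag⁺(aq) + CO₃²⁻(aq)
For each mole of Ag₂CO₃ that dissolves per liter, [Ag⁺] = 2s and [CO₃²⁻] = s; let s denote this solubility.
Ksp = [Ag⁺]^2[CO₃²⁻] = (2s)^2 · s = 4s^3
Ksp = 4 × (1.197×10⁻⁴)^3 = 6.9×10⁻¹²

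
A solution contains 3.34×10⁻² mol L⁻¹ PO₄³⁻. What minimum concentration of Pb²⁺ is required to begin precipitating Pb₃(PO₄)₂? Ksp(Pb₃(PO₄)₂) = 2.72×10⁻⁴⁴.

2.90×10⁻¹⁴ M

A salt starts to precipitate once the ion product Q reaches its Ksp.
Pb₃(PO₄)₂(s) ⇌ 3 Pb²⁺(aq) + 2 PO₄³⁻(aq)
Ksp = [Pb²⁺]^3[PO₄³⁻]^2 = [Pb²⁺]^3(3.34×10⁻²)^2
[Pb²⁺]^3 = 2.72×10⁻⁴⁴ / (3.34×10⁻²)^2 = 2.44×10⁻⁴¹
[Pb²⁺] = 2.90×10⁻¹⁴ mol L⁻¹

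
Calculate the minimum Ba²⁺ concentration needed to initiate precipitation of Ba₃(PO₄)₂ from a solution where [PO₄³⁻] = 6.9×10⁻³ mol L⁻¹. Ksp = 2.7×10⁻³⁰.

The threshold for precipitation is Q = Ksp.
Ba₃(PO₄)₂(s) ⇌ 3 Ba²⁺(aq) + 2 PO₄³⁻(aq)
Ksp = [Ba²⁺]^3[PO₄³⁻]^2 = [Ba²⁺]^3(6.9×10⁻³)^2
[Ba²⁺]^3 = 2.7×10⁻³⁰ / (6.9×10⁻³)^2 = 5.7×10⁻²⁶
[Ba²⁺] = 3.8×10⁻⁹ mol L⁻¹

3.8×10⁻⁹ M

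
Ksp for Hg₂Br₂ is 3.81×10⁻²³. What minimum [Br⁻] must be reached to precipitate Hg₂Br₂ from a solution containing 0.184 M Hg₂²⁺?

1.44×10⁻¹¹ M

Each salt precipitates once Q = Ksp for that salt.
Hg₂Br₂(s) ⇌ Hg₂²⁺(aq) + 2 Br⁻(aq)
Ksp = [Hg₂²⁺][Br⁻]^2 = [Br⁻]^2(0.184)
[Br⁻]^2 = 3.81×10⁻²³ / (0.184) = 2.07×10⁻²²
[Br⁻] = 1.44×10⁻¹¹ M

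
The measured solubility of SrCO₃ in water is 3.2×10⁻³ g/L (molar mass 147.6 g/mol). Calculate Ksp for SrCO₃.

s = (3.2×10⁻³ g L⁻¹)/(147.6 g mol⁻¹) = 2.168×10⁻⁵ M
SrCO₃(s) ⇌ Sr²⁺(aq) + CO₃²⁻(aq)
For each mole of SrCO₃ that dissolves per liter, [Sr²⁺] = s and [CO₃²⁻] = s; let s denote this solubility.
Ksp = [Sr²⁺][CO₃²⁻] = s · s = s^2
Ksp = (2.168×10⁻⁵)^2 = 4.7×10⁻¹⁰

Ksp = 4.7×10⁻¹⁰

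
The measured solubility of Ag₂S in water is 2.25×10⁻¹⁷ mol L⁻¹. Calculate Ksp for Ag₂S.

Ag₂S(s) ⇌ 2 Ag⁺(aq) + S²⁻(aq)
If s mol/L of Ag₂S dissolves, [Ag⁺] = 2s and [S²⁻] = s.
Ksp = [Ag⁺]^2[S²⁻] = (2s)^2 · s = 4s^3
Ksp = 4 × (2.25×10⁻¹⁷)^3 = 4.56×10⁻⁵⁰

Ksp = 4.56×10⁻⁵⁰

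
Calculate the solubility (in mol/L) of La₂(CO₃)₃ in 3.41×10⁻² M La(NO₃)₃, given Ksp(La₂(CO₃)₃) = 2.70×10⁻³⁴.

2.05×10⁻¹¹ M

La₂(CO₃)₃(s) ⇌ 2 La³⁺(aq) + 3 CO₃²⁻(aq)
With La³⁺ already at 3.41×10⁻² M and s small, take [La³⁺] ≈ 3.41×10⁻² M and [CO₃²⁻] = 3s.
Ksp = [La³⁺]^2[CO₃²⁻]^3 = (3.41×10⁻²)^2(3s)^3
(3s)^3 = 2.70×10⁻³⁴ / (3.41×10⁻²)^2 = 2.32×10⁻³¹
s = 2.05×10⁻¹¹ M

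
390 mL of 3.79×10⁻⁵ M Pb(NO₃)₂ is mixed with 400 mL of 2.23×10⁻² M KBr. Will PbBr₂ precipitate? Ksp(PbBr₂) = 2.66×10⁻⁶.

After mixing, V = 390 mL + 400 mL = 790 mL.
[Pb²⁺] = (3.79×10⁻⁵)(390)/790 = 1.87×10⁻⁵ M
[Br⁻] = (2.23×10⁻²)(400)/790 = 1.13×10⁻² M
Q = [Pb²⁺][Br⁻]^2 = 2.39×10⁻⁹
Q < Ksp (2.39×10⁻⁹ vs 2.66×10⁻⁶); the solution remains unsaturated and no precipitate forms.

No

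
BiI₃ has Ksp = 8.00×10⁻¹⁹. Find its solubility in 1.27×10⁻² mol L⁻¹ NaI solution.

3.91×10⁻¹³ M

BiI₃(s) ⇌ Bi³⁺(aq) + 3 I⁻(aq)
With I⁻ already at 1.27×10⁻² mol L⁻¹ and s small, take [I⁻] ≈ 1.27×10⁻² mol L⁻¹ and [Bi³⁺] = s.
Ksp = [Bi³⁺][I⁻]^3 = s(1.27×10⁻²)^3
s = 8.00×10⁻¹⁹ / (1.27×10⁻²)^3 = 3.91×10⁻¹³
s = 3.91×10⁻¹³ mol L⁻¹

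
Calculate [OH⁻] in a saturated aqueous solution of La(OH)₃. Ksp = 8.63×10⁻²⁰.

La(OH)₃(s) ⇌ La³⁺(aq) + 3 OH⁻(aq)
Let s be the molar solubility. Then [La³⁺] = s and [OH⁻] = 3s.
Ksp = [La³⁺][OH⁻]^3 = s · (3s)^3 = 27s^4 = 8.63×10⁻²⁰
s = 7.52×10⁻⁶ mol/L
[OH⁻] = 3s = 2.26×10⁻⁵ mol/L

2.26×10⁻⁵ M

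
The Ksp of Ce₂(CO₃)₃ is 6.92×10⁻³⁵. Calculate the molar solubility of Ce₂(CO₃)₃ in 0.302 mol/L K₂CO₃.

2.51×10⁻¹⁷ M

Ce₂(CO₃)₃(s) ⇌ 2 Ce³⁺(aq) + 3 CO₃²⁻(aq)
CO₃²⁻ is already present at 0.302 mol/L. If s mol/L of Ce₂(CO₃)₃ dissolves, [Ce³⁺] = 2s while [CO₃²⁻] ≈ 0.302 mol/L.
Ksp = [Ce³⁺]^2[CO₃²⁻]^3 = (2s)^2(0.302)^3
(2s)^2 = 6.92×10⁻³⁵ / (0.302)^3 = 2.51×10⁻³³
s = 2.51×10⁻¹⁷ mol/L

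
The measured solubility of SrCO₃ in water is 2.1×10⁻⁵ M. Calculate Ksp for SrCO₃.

SrCO₃(s) ⇌ Sr²⁺(aq) + CO₃²⁻(aq)
Let s be the molar solubility. Then [Sr²⁺] = s and [CO₃²⁻] = s.
Ksp = [Sr²⁺][CO₃²⁻] = s · s = s^2
Ksp = (2.1×10⁻⁵)^2 = 4.4×10⁻¹⁰

Ksp = 4.4×10⁻¹⁰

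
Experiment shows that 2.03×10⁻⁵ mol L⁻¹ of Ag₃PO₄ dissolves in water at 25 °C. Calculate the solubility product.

Ksp = 4.59×10⁻¹⁸

Ag₃PO₄(s) ⇌ 3 Ag⁺(aq) + PO₄³⁻(aq)
With molar solubility s: [Ag⁺] = 3s, [PO₄³⁻] = s.
Ksp = [Ag⁺]^3[PO₄³⁻] = (3s)^3 · s = 27s^4
Ksp = 27 × (2.03×10⁻⁵)^4 = 4.59×10⁻¹⁸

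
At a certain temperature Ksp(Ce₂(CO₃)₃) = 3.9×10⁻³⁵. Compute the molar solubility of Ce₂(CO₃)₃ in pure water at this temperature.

Ce₂(CO₃)₃(s) ⇌ 2 Ce³⁺(aq) + 3 CO₃²⁻(aq)
Call the molar solubility s, so that [Ce³⁺] = 2s and [CO₃²⁻] = 3s.
Ksp = [Ce³⁺]^2[CO₃²⁻]^3 = (2s)^2 · (3s)^3 = 108s^5
108s^5 = 3.9×10⁻³⁵  ⇒  s^5 = 3.6×10⁻³⁷
s = (3.6×10⁻³⁷)^(1/5) = 5.1×10⁻⁸ mol/L

5.1×10⁻⁸ M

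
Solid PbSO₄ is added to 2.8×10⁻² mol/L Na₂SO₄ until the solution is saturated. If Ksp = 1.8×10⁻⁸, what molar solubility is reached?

6.4×10⁻⁷ M

PbSO₄(s) ⇌ Pb²⁺(aq) + SO₄²⁻(aq)
With SO₄²⁻ already at 2.8×10⁻² mol/L and s small, take [SO₄²⁻] ≈ 2.8×10⁻² mol/L and [Pb²⁺] = s.
Ksp = [Pb²⁺][SO₄²⁻] = s(2.8×10⁻²)
s = 1.8×10⁻⁸ / (2.8×10⁻²) = 6.4×10⁻⁷
s = 6.4×10⁻⁷ mol/L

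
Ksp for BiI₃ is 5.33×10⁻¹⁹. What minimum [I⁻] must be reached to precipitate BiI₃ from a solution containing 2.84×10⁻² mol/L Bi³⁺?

Precipitation of each salt begins when its ion product equals Ksp.
BiI₃(s) ⇌ Bi³⁺(aq) + 3 I⁻(aq)
Ksp = [Bi³⁺][I⁻]^3 = [I⁻]^3(2.84×10⁻²)
[I⁻]^3 = 5.33×10⁻¹⁹ / (2.84×10⁻²) = 1.88×10⁻¹⁷
[I⁻] = 2.66×10⁻⁶ mol/L

2.66×10⁻⁶ M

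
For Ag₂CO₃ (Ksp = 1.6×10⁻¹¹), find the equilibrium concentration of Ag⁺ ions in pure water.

3.2×10⁻⁴ M

Ag₂CO₃(s) ⇌ 2 Ag⁺(aq) + CO₃²⁻(aq)
Let s be the molar solubility. Then [Ag⁺] = 2s and [CO₃²⁻] = s.
Ksp = [Ag⁺]^2[CO₃²⁻] = (2s)^2 · s = 4s^3 = 1.6×10⁻¹¹
s = 1.6×10⁻⁴ mol/L
[Ag⁺] = 2s = 3.2×10⁻⁴ mol/L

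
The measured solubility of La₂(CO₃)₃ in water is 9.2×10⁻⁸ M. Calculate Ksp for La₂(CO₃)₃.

La₂(CO₃)₃(s) ⇌ 2 La³⁺(aq) + 3 CO₃²⁻(aq)
Call the molar solubility s, so that [La³⁺] = 2s and [CO₃²⁻] = 3s.
Ksp = [La³⁺]^2[CO₃²⁻]^3 = (2s)^2 · (3s)^3 = 108s^5
Ksp = 108 × (9.2×10⁻⁸)^5 = 7.1×10⁻³⁴

Ksp = 7.1×10⁻³⁴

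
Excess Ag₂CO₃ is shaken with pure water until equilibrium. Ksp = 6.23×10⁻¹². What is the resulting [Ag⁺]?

Ag₂CO₃(s) ⇌ 2 Ag⁺(aq) + CO₃²⁻(aq)
For each mole of Ag₂CO₃ that dissolves per liter, [Ag⁺] = 2s and [CO₃²⁻] = s; let s denote this solubility.
Ksp = [Ag⁺]^2[CO₃²⁻] = (2s)^2 · s = 4s^3 = 6.23×10⁻¹²
s = 1.16×10⁻⁴ mol/L
[Ag⁺] = 2s = 2.32×10⁻⁴ mol/L

2.32×10⁻⁴ M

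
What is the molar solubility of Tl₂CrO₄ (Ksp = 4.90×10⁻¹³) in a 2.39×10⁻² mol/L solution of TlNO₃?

8.58×10⁻¹⁰ M

Tl₂CrO₄(s) ⇌ 2 Tl⁺(aq) + CrO₄²⁻(aq)
The solution already contains Tl⁺ at 2.39×10⁻² mol/L. Let s be the molar solubility of Tl₂CrO₄.
[Tl⁺] ≈ 2.39×10⁻² mol/L (common ion dominates); [CrO₄²⁻] = s.
Ksp = [Tl⁺]^2[CrO₄²⁻] = (2.39×10⁻²)^2s
s = 4.90×10⁻¹³ / (2.39×10⁻²)^2 = 8.58×10⁻¹⁰
s = 8.58×10⁻¹⁰ mol/L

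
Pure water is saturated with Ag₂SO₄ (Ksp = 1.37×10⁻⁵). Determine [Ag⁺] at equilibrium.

3.01×10⁻² M

Ag₂SO₄(s) ⇌ 2 Ag⁺(aq) + SO₄²⁻(aq)
If s mol/L of Ag₂SO₄ dissolves, [Ag⁺] = 2s and [SO₄²⁻] = s.
Ksp = [Ag⁺]^2[SO₄²⁻] = (2s)^2 · s = 4s^3 = 1.37×10⁻⁵
s = 1.51×10⁻² mol/L
[Ag⁺] = 2s = 3.01×10⁻² mol/L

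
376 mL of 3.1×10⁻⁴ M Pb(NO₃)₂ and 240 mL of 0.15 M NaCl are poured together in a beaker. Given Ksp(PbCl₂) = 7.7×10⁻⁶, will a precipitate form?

No

Total volume after mixing = 376 + 240 = 616 mL.
[Pb²⁺] = (3.1×10⁻⁴)(376)/616 = 1.9×10⁻⁴ M
[Cl⁻] = (0.15)(240)/616 = 5.8×10⁻² M
Q = [Pb²⁺][Cl⁻]^2 = 6.5×10⁻⁷
Q = 6.5×10⁻⁷ < Ksp = 7.7×10⁻⁶, so the solution is unsaturated and no precipitate forms.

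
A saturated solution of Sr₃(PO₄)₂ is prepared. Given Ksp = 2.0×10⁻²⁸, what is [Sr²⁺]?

Sr₃(PO₄)₂(s) ⇌ 3 Sr²⁺(aq) + 2 PO₄³⁻(aq)
Call the molar solubility s, so that [Sr²⁺] = 3s and [PO₄³⁻] = 2s.
Ksp = [Sr²⁺]^3[PO₄³⁻]^2 = (3s)^3 · (2s)^2 = 108s^5 = 2.0×10⁻²⁸
s = 1.1×10⁻⁶ mol/L
[Sr²⁺] = 3s = 3.4×10⁻⁶ mol/L

3.4×10⁻⁶ M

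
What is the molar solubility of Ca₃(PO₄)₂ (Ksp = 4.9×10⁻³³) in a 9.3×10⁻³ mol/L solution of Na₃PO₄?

1.3×10⁻¹⁰ M

Ca₃(PO₄)₂(s) ⇌ 3 Ca²⁺(aq) + 2 PO₄³⁻(aq)
With PO₄³⁻ already at 9.3×10⁻³ mol/L and s small, take [PO₄³⁻] ≈ 9.3×10⁻³ mol/L and [Ca²⁺] = 3s.
Ksp = [Ca²⁺]^3[PO₄³⁻]^2 = (3s)^3(9.3×10⁻³)^2
(3s)^3 = 4.9×10⁻³³ / (9.3×10⁻³)^2 = 5.7×10⁻²⁹
s = 1.3×10⁻¹⁰ mol/L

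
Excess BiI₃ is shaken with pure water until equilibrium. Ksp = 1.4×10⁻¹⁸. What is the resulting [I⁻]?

4.5×10⁻⁵ M

BiI₃(s) ⇌ Bi³⁺(aq) + 3 I⁻(aq)
If s mol/L of BiI₃ dissolves, [Bi³⁺] = s and [I⁻] = 3s.
Ksp = [Bi³⁺][I⁻]^3 = s · (3s)^3 = 27s^4 = 1.4×10⁻¹⁸
s = 1.5×10⁻⁵ mol L⁻¹
[I⁻] = 3s = 4.5×10⁻⁵ mol L⁻¹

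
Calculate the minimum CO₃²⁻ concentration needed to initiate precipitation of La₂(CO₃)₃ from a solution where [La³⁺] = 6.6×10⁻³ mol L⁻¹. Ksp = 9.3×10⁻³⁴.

2.8×10⁻¹⁰ M

A salt starts to precipitate once the ion product Q reaches its Ksp.
La₂(CO₃)₃(s) ⇌ 2 La³⁺(aq) + 3 CO₃²⁻(aq)
Ksp = [La³⁺]^2[CO₃²⁻]^3 = [CO₃²⁻]^3(6.6×10⁻³)^2
[CO₃²⁻]^3 = 9.3×10⁻³⁴ / (6.6×10⁻³)^2 = 2.1×10⁻²⁹
[CO₃²⁻] = 2.8×10⁻¹⁰ mol L⁻¹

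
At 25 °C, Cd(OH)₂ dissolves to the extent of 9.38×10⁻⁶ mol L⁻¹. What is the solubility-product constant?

Ksp = 3.30×10⁻¹⁵

Cd(OH)₂(s) ⇌ Cd²⁺(aq) + 2 OH⁻(aq)
For each mole of Cd(OH)₂ that dissolves per liter, [Cd²⁺] = s and [OH⁻] = 2s; let s denote this solubility.
Ksp = [Cd²⁺][OH⁻]^2 = s · (2s)^2 = 4s^3
Ksp = 4 × (9.38×10⁻⁶)^3 = 3.30×10⁻¹⁵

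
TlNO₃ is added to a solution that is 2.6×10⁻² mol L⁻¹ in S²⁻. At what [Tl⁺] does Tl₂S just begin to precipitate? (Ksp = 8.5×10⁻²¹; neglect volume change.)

The threshold for precipitation is Q = Ksp.
Tl₂S(s) ⇌ 2 Tl⁺(aq) + S²⁻(aq)
Ksp = [Tl⁺]^2[S²⁻] = [Tl⁺]^2(2.6×10⁻²)
[Tl⁺]^2 = 8.5×10⁻²¹ / (2.6×10⁻²) = 3.3×10⁻¹⁹
[Tl⁺] = 5.7×10⁻¹⁰ mol L⁻¹

5.7×10⁻¹⁰ M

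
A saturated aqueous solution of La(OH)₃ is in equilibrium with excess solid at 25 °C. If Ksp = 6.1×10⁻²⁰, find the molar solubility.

6.9×10⁻⁶ M

La(OH)₃(s) ⇌ La³⁺(aq) + 3 OH⁻(aq)
For each mole of La(OH)₃ that dissolves per liter, [La³⁺] = s and [OH⁻] = 3s; let s denote this solubility.
Ksp = [La³⁺][OH⁻]^3 = s · (3s)^3 = 27s^4
27s^4 = 6.1×10⁻²⁰  ⇒  s^4 = 2.3×10⁻²¹
s = (2.3×10⁻²¹)^(1/4) = 6.9×10⁻⁶ mol L⁻¹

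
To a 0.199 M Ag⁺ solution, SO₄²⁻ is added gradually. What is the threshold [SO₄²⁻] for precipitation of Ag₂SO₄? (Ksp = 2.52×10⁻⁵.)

6.36×10⁻⁴ M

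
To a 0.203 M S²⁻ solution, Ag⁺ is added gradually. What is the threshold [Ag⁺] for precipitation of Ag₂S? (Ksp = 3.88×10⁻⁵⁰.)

4.37×10⁻²⁵ M

Each salt precipitates once Q = Ksp for that salt.
Ag₂S(s) ⇌ 2 Ag⁺(aq) + S²⁻(aq)
Ksp = [Ag⁺]^2[S²⁻] = [Ag⁺]^2(0.203)
[Ag⁺]^2 = 3.88×10⁻⁵⁰ / (0.203) = 1.91×10⁻⁴⁹
[Ag⁺] = 4.37×10⁻²⁵ M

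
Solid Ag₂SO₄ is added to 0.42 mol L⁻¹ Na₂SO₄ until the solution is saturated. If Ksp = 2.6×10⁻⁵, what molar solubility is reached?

Ag₂SO₄(s) ⇌ 2 Ag⁺(aq) + SO₄²⁻(aq)
With SO₄²⁻ already at 0.42 mol L⁻¹ and s small, take [SO₄²⁻] ≈ 0.42 mol L⁻¹ and [Ag⁺] = 2s.
Ksp = [Ag⁺]^2[SO₄²⁻] = (2s)^2(0.42)
(2s)^2 = 2.6×10⁻⁵ / (0.42) = 6.2×10⁻⁵
s = 3.9×10⁻³ mol L⁻¹

3.9×10⁻³ M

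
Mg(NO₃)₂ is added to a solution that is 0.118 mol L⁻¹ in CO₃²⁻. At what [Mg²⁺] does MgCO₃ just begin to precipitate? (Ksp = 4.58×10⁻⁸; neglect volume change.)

3.88×10⁻⁷ M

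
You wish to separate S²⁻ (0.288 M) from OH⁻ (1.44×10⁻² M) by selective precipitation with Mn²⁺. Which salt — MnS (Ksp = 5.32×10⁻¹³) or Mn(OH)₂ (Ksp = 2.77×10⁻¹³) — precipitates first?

MnS

Precipitation of each salt begins when its ion product equals Ksp.
For MnS: [Mn²⁺] = (Ksp/[S²⁻]) = 1.85×10⁻¹² M
For Mn(OH)₂: [Mn²⁺] = (Ksp/[OH⁻]^2) = 1.34×10⁻⁹ M
The smaller threshold [Mn²⁺] is reached first, so MnS precipitates first.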